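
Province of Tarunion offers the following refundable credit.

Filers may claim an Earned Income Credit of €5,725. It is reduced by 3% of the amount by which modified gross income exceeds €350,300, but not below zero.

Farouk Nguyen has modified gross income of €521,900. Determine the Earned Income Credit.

Earned Income Credit: 3% of the €171,600 excess over €350,300 is €5,148; credit = €5,725 − €5,148 = €577.

€577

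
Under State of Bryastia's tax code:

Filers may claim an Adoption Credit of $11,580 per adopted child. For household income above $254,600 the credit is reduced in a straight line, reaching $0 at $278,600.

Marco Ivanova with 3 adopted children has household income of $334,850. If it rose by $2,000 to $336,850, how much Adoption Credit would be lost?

At $334,850 — base = 3 × $11,580 = $34,740. $334,850 is at or above $278,600, so the credit is $0.
At $336,850 — base = 3 × $11,580 = $34,740. $336,850 is at or above $278,600, so the credit is $0.
Lost: $0 − $0 = $0.

$0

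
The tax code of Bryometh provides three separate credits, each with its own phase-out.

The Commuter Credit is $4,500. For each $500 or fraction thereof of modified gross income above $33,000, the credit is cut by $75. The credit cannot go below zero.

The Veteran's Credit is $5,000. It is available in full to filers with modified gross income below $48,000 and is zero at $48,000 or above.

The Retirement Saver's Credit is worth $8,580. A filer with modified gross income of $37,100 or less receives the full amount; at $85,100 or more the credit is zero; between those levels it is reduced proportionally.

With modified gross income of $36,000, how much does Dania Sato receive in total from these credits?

Commuter Credit: income exceeds $33,000 by $3,000, which is 6 full-or-partial $500 increments; reduction = 6 × $75 = $450, leaving $4,050.
Veteran's Credit: $36,000 is below the $48,000 cutoff, so the full $5,000 applies.
Retirement Saver's Credit: $36,000 is at or below the $37,100 threshold, so the full $8,580 applies.
Total: $4,050 + $5,000 + $8,580 = $17,630.

$17,630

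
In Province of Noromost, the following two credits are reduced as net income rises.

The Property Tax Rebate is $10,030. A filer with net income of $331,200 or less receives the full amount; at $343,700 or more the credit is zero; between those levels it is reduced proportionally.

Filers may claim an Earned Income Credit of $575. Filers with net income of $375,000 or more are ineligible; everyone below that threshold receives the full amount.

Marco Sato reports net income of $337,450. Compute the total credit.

$5,590

Property Tax Rebate: $337,450 is $6,250 into a $12,500 phase-out range, leaving 6,250/12,500 of the credit: $10,030 × 6,250/12,500 = $5,015.
Earned Income Credit: $337,450 is below the $375,000 cutoff, so the full $575 applies.
Total: $5,015 + $575 = $5,590.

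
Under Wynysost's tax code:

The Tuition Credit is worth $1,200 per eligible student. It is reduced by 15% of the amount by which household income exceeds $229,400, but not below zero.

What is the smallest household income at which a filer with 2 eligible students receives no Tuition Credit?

$245,400

Full credit = 2 × $1,200 = $2,400.
The credit falls by 15% of each dollar above $229,400, so it reaches zero when the excess is $2,400 / 15% = $16,000: income = $229,400 + $16,000 = $245,400.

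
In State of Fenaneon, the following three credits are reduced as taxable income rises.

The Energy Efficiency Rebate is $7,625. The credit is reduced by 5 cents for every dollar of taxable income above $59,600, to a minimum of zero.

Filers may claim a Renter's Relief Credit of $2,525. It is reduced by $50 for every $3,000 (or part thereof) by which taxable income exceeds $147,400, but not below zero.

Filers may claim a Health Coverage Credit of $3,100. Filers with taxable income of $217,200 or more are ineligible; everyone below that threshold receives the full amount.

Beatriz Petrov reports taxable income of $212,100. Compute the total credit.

Energy Efficiency Rebate: 5% of the $152,500 excess over $59,600 is $7,625 ≥ base, so the credit is $0.
Renter's Relief Credit: income exceeds $147,400 by $64,700, which is 22 full-or-partial $3,000 increments; reduction = 22 × $50 = $1,100, leaving $1,425.
Health Coverage Credit: $212,100 is below the $217,200 cutoff, so the full $3,100 applies.
Total: $0 + $1,425 + $3,100 = $4,525.

$4,525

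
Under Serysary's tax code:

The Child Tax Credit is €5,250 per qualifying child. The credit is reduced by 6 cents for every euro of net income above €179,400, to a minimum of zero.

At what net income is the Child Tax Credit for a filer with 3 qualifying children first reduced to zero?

Full credit = 3 × €5,250 = €15,750.
The credit falls by 6% of each euro above €179,400, so it reaches zero when the excess is €15,750 / 6% = €262,500: income = €179,400 + €262,500 = €441,900.

€441,900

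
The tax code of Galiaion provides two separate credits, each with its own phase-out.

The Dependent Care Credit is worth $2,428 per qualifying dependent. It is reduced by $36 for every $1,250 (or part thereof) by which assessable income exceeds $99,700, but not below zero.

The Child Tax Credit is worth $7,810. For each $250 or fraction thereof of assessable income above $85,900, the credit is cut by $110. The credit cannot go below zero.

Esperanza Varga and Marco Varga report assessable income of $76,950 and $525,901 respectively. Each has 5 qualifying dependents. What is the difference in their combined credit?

$19,950

Esperanza ($76,950): Dependent Care Credit: base = 5 × $2,428 = $12,140. $76,950 is at or below the $99,700 threshold, so the full $12,140 applies. Child Tax Credit: $76,950 is at or below the $85,900 threshold, so the full $7,810 applies. total $12,140 + $7,810 = $19,950
Marco ($525,901): Dependent Care Credit: base = 5 × $2,428 = $12,140. income exceeds $99,700 by $426,201 → 341 increments × $36 = $12,276 ≥ base, so the credit is $0. Child Tax Credit: income exceeds $85,900 by $440,001 → 1761 increments × $110 = $193,710 ≥ base, so the credit is $0. total $0 + $0 = $0
Difference: |$19,950 − $0| = $19,950.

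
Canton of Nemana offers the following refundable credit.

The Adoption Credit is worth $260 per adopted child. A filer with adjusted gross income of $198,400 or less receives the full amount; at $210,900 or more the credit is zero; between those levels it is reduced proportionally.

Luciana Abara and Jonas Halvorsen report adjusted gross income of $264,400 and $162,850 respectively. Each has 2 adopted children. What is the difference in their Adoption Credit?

$520

Luciana ($264,400): Adoption Credit: base = 2 × $260 = $520. $264,400 is at or above $210,900, so the credit is $0.
Jonas ($162,850): Adoption Credit: base = 2 × $260 = $520. $162,850 is at or below the $198,400 threshold, so the full $520 applies.
Difference: |$0 − $520| = $520.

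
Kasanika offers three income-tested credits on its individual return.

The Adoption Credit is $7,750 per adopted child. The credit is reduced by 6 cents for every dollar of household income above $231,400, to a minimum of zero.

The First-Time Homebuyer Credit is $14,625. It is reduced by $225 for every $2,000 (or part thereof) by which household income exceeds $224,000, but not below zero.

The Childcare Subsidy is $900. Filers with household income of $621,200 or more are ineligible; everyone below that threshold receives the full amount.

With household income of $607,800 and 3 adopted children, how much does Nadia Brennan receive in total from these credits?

$1,566

Adoption Credit: base = 3 × $7,750 = $23,250. 6% of the $376,400 excess over $231,400 is $22,584; credit = $23,250 − $22,584 = $666.
First-Time Homebuyer Credit: income exceeds $224,000 by $383,800 → 192 increments × $225 = $43,200 ≥ base, so the credit is $0.
Childcare Subsidy: $607,800 is below the $621,200 cutoff, so the full $900 applies.
Total: $666 + $0 + $900 = $1,566.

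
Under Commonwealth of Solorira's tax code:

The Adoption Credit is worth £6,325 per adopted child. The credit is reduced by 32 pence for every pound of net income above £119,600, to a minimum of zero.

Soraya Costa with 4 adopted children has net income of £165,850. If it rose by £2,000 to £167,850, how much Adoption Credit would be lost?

At £165,850 — base = 4 × £6,325 = £25,300. 32% of the £46,250 excess over £119,600 is £14,800; credit = £25,300 − £14,800 = £10,500.
At £167,850 — base = 4 × £6,325 = £25,300. 32% of the £48,250 excess over £119,600 is £15,440; credit = £25,300 − £15,440 = £9,860.
Lost: £10,500 − £9,860 = £640.

£640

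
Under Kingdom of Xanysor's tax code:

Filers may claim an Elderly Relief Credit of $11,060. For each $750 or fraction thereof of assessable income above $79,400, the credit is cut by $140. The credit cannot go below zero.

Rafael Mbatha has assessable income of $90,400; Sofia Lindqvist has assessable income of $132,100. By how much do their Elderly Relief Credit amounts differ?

$7,840

Rafael ($90,400): Elderly Relief Credit: income exceeds $79,400 by $11,000, which is 15 full-or-partial $750 increments; reduction = 15 × $140 = $2,100, leaving $8,960.
Sofia ($132,100): Elderly Relief Credit: income exceeds $79,400 by $52,700, which is 71 full-or-partial $750 increments; reduction = 71 × $140 = $9,940, leaving $1,120.
Difference: |$8,960 − $1,120| = $7,840.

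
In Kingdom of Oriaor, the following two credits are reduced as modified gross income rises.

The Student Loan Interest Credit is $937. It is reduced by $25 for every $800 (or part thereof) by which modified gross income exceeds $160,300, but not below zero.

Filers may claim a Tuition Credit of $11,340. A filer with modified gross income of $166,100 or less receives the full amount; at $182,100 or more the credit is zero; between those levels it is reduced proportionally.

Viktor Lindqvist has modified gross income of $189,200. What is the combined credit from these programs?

Student Loan Interest Credit: income exceeds $160,300 by $28,900, which is 37 full-or-partial $800 increments; reduction = 37 × $25 = $925, leaving $12.
Tuition Credit: $189,200 is at or above $182,100, so the credit is $0.
Total: $12 + $0 = $12.

$12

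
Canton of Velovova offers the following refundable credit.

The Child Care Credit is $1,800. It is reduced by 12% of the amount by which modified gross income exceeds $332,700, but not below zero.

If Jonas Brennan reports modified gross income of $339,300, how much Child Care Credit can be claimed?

Child Care Credit: 12% of the $6,600 excess over $332,700 is $792; credit = $1,800 − $792 = $1,008.

$1,008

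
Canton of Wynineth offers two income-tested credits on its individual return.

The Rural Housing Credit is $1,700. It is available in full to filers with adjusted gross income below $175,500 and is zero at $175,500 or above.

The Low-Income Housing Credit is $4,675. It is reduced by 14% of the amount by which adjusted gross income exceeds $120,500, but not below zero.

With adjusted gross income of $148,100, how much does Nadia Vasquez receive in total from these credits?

$2,511

Rural Housing Credit: $148,100 is below the $175,500 cutoff, so the full $1,700 applies.
Low-Income Housing Credit: 14% of the $27,600 excess over $120,500 is $3,864; credit = $4,675 − $3,864 = $811.
Total: $1,700 + $811 = $2,511.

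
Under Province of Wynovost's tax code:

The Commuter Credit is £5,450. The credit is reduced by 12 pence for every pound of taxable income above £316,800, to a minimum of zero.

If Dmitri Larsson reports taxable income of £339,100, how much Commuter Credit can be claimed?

Commuter Credit: 12% of the £22,300 excess over £316,800 is £2,676; credit = £5,450 − £2,676 = £2,774.

£2,774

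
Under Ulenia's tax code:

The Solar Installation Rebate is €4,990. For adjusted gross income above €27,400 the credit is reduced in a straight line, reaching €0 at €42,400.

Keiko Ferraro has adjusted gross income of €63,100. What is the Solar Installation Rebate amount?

€0

Solar Installation Rebate: €63,100 is at or above €42,400, so the credit is €0.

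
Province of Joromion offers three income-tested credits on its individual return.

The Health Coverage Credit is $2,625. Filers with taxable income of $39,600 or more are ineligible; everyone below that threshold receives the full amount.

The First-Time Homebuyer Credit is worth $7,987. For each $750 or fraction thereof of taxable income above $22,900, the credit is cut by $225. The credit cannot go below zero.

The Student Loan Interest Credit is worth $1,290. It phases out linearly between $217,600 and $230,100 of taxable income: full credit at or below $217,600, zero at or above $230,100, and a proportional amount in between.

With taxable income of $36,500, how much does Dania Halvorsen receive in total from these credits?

Health Coverage Credit: $36,500 is below the $39,600 cutoff, so the full $2,625 applies.
First-Time Homebuyer Credit: income exceeds $22,900 by $13,600, which is 19 full-or-partial $750 increments; reduction = 19 × $225 = $4,275, leaving $3,712.
Student Loan Interest Credit: $36,500 is at or below the $217,600 threshold, so the full $1,290 applies.
Total: $2,625 + $3,712 + $1,290 = $7,627.

$7,627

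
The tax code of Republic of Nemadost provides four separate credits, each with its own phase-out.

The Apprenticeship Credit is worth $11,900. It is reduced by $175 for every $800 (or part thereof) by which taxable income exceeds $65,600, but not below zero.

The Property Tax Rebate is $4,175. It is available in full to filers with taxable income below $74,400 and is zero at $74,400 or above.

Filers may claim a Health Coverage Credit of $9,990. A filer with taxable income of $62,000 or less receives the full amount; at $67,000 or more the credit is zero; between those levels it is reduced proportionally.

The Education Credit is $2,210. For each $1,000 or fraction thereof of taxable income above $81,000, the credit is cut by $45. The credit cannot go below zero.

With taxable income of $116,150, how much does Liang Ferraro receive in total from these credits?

Apprenticeship Credit: income exceeds $65,600 by $50,550, which is 64 full-or-partial $800 increments; reduction = 64 × $175 = $11,200, leaving $700.
Property Tax Rebate: $116,150 meets or exceeds the $74,400 cutoff, so the credit is $0.
Health Coverage Credit: $116,150 is at or above $67,000, so the credit is $0.
Education Credit: income exceeds $81,000 by $35,150, which is 36 full-or-partial $1,000 increments; reduction = 36 × $45 = $1,620, leaving $590.
Total: $700 + $0 + $0 + $590 = $1,290.

$1,290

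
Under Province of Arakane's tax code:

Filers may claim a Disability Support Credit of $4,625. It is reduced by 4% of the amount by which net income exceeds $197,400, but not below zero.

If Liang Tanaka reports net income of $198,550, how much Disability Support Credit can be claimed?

$4,579

Disability Support Credit: 4% of the $1,150 excess over $197,400 is $46; credit = $4,625 − $46 = $4,579.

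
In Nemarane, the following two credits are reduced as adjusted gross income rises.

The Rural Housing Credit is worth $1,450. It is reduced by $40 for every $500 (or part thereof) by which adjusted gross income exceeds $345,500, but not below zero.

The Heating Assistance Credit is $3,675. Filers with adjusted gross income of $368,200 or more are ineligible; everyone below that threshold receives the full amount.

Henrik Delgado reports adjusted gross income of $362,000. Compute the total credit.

Rural Housing Credit: income exceeds $345,500 by $16,500, which is 33 full-or-partial $500 increments; reduction = 33 × $40 = $1,320, leaving $130.
Heating Assistance Credit: $362,000 is below the $368,200 cutoff, so the full $3,675 applies.
Total: $130 + $3,675 = $3,805.

$3,805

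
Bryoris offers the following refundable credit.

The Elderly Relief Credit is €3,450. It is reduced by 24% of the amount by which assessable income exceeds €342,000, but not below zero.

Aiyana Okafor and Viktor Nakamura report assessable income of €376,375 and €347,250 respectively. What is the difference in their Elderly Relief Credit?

€2,190

Aiyana (€376,375): Elderly Relief Credit: 24% of the €34,375 excess over €342,000 is €8,250 ≥ base, so the credit is €0.
Viktor (€347,250): Elderly Relief Credit: 24% of the €5,250 excess over €342,000 is €1,260; credit = €3,450 − €1,260 = €2,190.
Difference: |€0 − €2,190| = €2,190.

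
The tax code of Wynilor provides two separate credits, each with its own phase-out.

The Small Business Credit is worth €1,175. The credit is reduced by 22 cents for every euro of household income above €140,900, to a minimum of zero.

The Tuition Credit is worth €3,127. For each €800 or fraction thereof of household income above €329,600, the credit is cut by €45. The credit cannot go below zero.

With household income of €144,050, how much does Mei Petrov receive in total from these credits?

€3,609

Small Business Credit: 22% of the €3,150 excess over €140,900 is €693; credit = €1,175 − €693 = €482.
Tuition Credit: €144,050 is at or below the €329,600 threshold, so the full €3,127 applies.
Total: €482 + €3,127 = €3,609.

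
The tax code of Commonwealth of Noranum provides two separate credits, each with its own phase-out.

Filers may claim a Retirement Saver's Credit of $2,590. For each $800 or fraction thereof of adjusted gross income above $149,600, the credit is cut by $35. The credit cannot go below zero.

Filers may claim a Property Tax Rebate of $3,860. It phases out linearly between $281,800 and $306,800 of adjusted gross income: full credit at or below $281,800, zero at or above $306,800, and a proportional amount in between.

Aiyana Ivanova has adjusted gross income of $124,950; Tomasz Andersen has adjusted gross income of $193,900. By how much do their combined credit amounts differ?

$1,960

Aiyana ($124,950): Retirement Saver's Credit: $124,950 is at or below the $149,600 threshold, so the full $2,590 applies. Property Tax Rebate: $124,950 is at or below the $281,800 threshold, so the full $3,860 applies. total $2,590 + $3,860 = $6,450
Tomasz ($193,900): Retirement Saver's Credit: income exceeds $149,600 by $44,300, which is 56 full-or-partial $800 increments; reduction = 56 × $35 = $1,960, leaving $630. Property Tax Rebate: $193,900 is at or below the $281,800 threshold, so the full $3,860 applies. total $630 + $3,860 = $4,490
Difference: |$6,450 − $4,490| = $1,960.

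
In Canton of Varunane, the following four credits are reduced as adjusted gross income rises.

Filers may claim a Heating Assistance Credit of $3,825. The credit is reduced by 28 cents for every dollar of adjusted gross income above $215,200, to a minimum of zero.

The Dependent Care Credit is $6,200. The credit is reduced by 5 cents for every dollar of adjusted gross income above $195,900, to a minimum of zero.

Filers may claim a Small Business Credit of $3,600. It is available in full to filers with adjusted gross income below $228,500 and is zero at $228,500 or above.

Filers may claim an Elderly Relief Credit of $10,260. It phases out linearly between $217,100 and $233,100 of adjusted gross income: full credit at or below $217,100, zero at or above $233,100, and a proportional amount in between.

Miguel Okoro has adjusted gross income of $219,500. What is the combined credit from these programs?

Heating Assistance Credit: 28% of the $4,300 excess over $215,200 is $1,204; credit = $3,825 − $1,204 = $2,621.
Dependent Care Credit: 5% of the $23,600 excess over $195,900 is $1,180; credit = $6,200 − $1,180 = $5,020.
Small Business Credit: $219,500 is below the $228,500 cutoff, so the full $3,600 applies.
Elderly Relief Credit: $219,500 is $2,400 into a $16,000 phase-out range, leaving 13,600/16,000 of the credit: $10,260 × 13,600/16,000 = $8,721.
Total: $2,621 + $5,020 + $3,600 + $8,721 = $19,962.

$19,962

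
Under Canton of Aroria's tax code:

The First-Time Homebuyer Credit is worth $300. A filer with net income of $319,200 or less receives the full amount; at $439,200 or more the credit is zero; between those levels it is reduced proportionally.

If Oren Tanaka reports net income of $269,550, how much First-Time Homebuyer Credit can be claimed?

$300

First-Time Homebuyer Credit: $269,550 is at or below the $319,200 threshold, so the full $300 applies.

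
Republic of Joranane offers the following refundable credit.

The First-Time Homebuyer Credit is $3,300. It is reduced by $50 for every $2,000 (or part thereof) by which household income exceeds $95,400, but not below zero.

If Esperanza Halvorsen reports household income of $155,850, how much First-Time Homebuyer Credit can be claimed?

$1,750

First-Time Homebuyer Credit: income exceeds $95,400 by $60,450, which is 31 full-or-partial $2,000 increments; reduction = 31 × $50 = $1,550, leaving $1,750.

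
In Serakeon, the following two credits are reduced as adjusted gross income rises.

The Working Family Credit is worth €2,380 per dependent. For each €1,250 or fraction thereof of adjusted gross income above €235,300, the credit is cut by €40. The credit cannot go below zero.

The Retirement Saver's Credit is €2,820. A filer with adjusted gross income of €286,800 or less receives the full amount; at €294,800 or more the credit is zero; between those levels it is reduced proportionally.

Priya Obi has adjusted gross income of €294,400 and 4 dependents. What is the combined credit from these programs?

Working Family Credit: base = 4 × €2,380 = €9,520. income exceeds €235,300 by €59,100, which is 48 full-or-partial €1,250 increments; reduction = 48 × €40 = €1,920, leaving €7,600.
Retirement Saver's Credit: €294,400 is €7,600 into a €8,000 phase-out range, leaving 400/8,000 of the credit: €2,820 × 400/8,000 = €141.
Total: €7,600 + €141 = €7,741.

€7,741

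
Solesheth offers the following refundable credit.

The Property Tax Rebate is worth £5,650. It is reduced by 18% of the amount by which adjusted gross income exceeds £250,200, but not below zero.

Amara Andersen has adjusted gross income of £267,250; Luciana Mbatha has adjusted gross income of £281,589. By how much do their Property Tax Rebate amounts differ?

Amara (£267,250): Property Tax Rebate: 18% of the £17,050 excess over £250,200 is £3,069; credit = £5,650 − £3,069 = £2,581.
Luciana (£281,589): Property Tax Rebate: 18% of the £31,389 excess over £250,200 is £5,650.02 ≥ base, so the credit is £0.
Difference: |£2,581 − £0| = £2,581.

£2,581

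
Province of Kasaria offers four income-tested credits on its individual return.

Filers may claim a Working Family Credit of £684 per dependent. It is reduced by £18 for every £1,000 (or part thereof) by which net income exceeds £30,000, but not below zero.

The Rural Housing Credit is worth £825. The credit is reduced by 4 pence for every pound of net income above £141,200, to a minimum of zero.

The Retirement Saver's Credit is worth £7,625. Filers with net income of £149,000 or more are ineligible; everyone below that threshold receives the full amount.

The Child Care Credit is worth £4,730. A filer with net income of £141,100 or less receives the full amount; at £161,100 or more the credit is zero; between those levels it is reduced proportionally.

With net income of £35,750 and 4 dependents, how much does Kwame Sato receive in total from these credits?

£15,808

Working Family Credit: base = 4 × £684 = £2,736. income exceeds £30,000 by £5,750, which is 6 full-or-partial £1,000 increments; reduction = 6 × £18 = £108, leaving £2,628.
Rural Housing Credit: £35,750 is at or below the £141,200 threshold, so the full £825 applies.
Retirement Saver's Credit: £35,750 is below the £149,000 cutoff, so the full £7,625 applies.
Child Care Credit: £35,750 is at or below the £141,100 threshold, so the full £4,730 applies.
Total: £2,628 + £825 + £7,625 + £4,730 = £15,808.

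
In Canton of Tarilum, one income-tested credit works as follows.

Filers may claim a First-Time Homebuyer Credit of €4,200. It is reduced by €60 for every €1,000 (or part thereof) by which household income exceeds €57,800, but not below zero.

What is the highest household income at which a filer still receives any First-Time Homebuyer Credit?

€126,800

After 69 increments the reduction is 69 × €60 = €4,140, leaving €60; one more increment wipes it out. Increment 69 ends at excess 69 × €1,000 = €69,000, so the highest qualifying income is €57,800 + €69,000 = €126,800.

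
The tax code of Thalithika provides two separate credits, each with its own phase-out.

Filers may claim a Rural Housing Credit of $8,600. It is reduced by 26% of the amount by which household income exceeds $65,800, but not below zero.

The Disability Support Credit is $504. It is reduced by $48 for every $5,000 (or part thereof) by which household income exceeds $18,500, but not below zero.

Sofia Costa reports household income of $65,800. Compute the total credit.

$8,624

Rural Housing Credit: $65,800 is at or below the $65,800 threshold, so the full $8,600 applies.
Disability Support Credit: income exceeds $18,500 by $47,300, which is 10 full-or-partial $5,000 increments; reduction = 10 × $48 = $480, leaving $24.
Total: $8,600 + $24 = $8,624.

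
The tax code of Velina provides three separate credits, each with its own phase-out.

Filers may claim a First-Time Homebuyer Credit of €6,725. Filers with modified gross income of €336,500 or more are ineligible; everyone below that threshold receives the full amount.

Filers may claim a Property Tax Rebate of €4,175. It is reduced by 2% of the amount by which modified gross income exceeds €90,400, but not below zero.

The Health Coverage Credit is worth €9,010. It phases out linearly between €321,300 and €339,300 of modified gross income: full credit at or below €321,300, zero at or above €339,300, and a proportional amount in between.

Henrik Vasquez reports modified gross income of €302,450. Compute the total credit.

First-Time Homebuyer Credit: €302,450 is below the €336,500 cutoff, so the full €6,725 applies.
Property Tax Rebate: 2% of the €212,050 excess over €90,400 is €4,241 ≥ base, so the credit is €0.
Health Coverage Credit: €302,450 is at or below the €321,300 threshold, so the full €9,010 applies.
Total: €6,725 + €0 + €9,010 = €15,735.

€15,735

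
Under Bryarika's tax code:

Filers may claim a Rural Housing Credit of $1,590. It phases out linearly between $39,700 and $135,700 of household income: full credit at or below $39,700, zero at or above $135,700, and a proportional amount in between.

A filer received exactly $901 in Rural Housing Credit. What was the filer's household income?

$901 is 901/1,590 of the full $1,590, so 689/1,590 of the $96,000 range has been used: income = $39,700 + $96,000 × 689/1,590 = $81,300.

$81,300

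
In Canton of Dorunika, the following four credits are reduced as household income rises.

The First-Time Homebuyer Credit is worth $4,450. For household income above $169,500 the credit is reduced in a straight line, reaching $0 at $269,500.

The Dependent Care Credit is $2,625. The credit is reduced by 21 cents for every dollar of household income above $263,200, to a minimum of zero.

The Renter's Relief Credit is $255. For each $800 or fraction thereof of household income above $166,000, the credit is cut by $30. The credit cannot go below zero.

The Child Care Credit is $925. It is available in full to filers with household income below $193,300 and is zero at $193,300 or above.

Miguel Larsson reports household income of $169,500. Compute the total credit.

$8,105

First-Time Homebuyer Credit: $169,500 is at or below the $169,500 threshold, so the full $4,450 applies.
Dependent Care Credit: $169,500 is at or below the $263,200 threshold, so the full $2,625 applies.
Renter's Relief Credit: income exceeds $166,000 by $3,500, which is 5 full-or-partial $800 increments; reduction = 5 × $30 = $150, leaving $105.
Child Care Credit: $169,500 is below the $193,300 cutoff, so the full $925 applies.
Total: $4,450 + $2,625 + $105 + $925 = $8,105.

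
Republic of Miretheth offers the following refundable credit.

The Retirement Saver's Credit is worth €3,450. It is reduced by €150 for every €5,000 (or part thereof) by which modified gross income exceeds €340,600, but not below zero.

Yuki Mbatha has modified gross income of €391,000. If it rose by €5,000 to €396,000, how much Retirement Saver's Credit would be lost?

€150

At €391,000 — income exceeds €340,600 by €50,400, which is 11 full-or-partial €5,000 increments; reduction = 11 × €150 = €1,650, leaving €1,800.
At €396,000 — income exceeds €340,600 by €55,400, which is 12 full-or-partial €5,000 increments; reduction = 12 × €150 = €1,800, leaving €1,650.
Lost: €1,800 − €1,650 = €150.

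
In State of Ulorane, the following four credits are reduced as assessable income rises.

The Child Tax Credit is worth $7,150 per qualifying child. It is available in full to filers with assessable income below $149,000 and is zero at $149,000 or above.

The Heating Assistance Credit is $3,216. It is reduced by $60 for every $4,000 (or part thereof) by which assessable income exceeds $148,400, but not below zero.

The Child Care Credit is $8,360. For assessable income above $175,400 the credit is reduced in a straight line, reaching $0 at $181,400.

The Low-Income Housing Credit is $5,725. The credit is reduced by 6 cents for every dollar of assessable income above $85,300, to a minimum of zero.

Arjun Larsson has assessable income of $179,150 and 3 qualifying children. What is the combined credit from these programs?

Child Tax Credit: base = 3 × $7,150 = $21,450. $179,150 meets or exceeds the $149,000 cutoff, so the credit is $0.
Heating Assistance Credit: income exceeds $148,400 by $30,750, which is 8 full-or-partial $4,000 increments; reduction = 8 × $60 = $480, leaving $2,736.
Child Care Credit: $179,150 is $3,750 into a $6,000 phase-out range, leaving 2,250/6,000 of the credit: $8,360 × 2,250/6,000 = $3,135.
Low-Income Housing Credit: 6% of the $93,850 excess over $85,300 is $5,631; credit = $5,725 − $5,631 = $94.
Total: $0 + $2,736 + $3,135 + $94 = $5,965.

$5,965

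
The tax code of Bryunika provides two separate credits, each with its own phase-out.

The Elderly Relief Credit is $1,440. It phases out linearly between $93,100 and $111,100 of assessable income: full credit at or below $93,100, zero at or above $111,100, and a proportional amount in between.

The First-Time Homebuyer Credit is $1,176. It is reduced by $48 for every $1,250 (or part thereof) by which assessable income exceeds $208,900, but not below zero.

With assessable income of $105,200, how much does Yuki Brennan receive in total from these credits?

Elderly Relief Credit: $105,200 is $12,100 into a $18,000 phase-out range, leaving 5,900/18,000 of the credit: $1,440 × 5,900/18,000 = $472.
First-Time Homebuyer Credit: $105,200 is at or below the $208,900 threshold, so the full $1,176 applies.
Total: $472 + $1,176 = $1,648.

$1,648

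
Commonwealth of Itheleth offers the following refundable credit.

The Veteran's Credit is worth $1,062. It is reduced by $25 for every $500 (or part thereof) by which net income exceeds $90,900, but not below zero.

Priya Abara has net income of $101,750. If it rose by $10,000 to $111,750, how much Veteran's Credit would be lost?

$500

At $101,750 — income exceeds $90,900 by $10,850, which is 22 full-or-partial $500 increments; reduction = 22 × $25 = $550, leaving $512.
At $111,750 — income exceeds $90,900 by $20,850, which is 42 full-or-partial $500 increments; reduction = 42 × $25 = $1,050, leaving $12.
Lost: $512 − $12 = $500.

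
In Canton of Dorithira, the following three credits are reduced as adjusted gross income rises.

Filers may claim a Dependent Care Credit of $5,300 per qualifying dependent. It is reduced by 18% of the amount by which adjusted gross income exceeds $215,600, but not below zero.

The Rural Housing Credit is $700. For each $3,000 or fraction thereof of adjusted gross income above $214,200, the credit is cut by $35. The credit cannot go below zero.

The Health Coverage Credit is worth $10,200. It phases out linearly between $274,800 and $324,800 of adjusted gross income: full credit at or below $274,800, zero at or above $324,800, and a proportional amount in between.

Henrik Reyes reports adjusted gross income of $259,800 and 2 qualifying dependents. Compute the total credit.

Dependent Care Credit: base = 2 × $5,300 = $10,600. 18% of the $44,200 excess over $215,600 is $7,956; credit = $10,600 − $7,956 = $2,644.
Rural Housing Credit: income exceeds $214,200 by $45,600, which is 16 full-or-partial $3,000 increments; reduction = 16 × $35 = $560, leaving $140.
Health Coverage Credit: $259,800 is at or below the $274,800 threshold, so the full $10,200 applies.
Total: $2,644 + $140 + $10,200 = $12,984.

$12,984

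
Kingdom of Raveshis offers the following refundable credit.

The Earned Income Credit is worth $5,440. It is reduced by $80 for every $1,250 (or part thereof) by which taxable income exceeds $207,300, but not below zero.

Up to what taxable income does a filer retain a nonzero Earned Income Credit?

$291,050

After 67 increments the reduction is 67 × $80 = $5,360, leaving $80; one more increment wipes it out. Increment 67 ends at excess 67 × $1,250 = $83,750, so the highest qualifying income is $207,300 + $83,750 = $291,050.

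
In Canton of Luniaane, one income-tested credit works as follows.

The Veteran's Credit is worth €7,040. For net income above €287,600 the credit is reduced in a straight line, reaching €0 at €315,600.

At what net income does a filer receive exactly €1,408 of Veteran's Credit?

€1,408 is 1,408/7,040 of the full €7,040, so 5,632/7,040 of the €28,000 range has been used: income = €287,600 + €28,000 × 5,632/7,040 = €310,000.

€310,000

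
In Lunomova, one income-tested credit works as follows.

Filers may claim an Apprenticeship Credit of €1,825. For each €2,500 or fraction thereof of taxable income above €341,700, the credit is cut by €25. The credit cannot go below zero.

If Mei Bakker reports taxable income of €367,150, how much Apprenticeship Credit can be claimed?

Apprenticeship Credit: income exceeds €341,700 by €25,450, which is 11 full-or-partial €2,500 increments; reduction = 11 × €25 = €275, leaving €1,550.

€1,550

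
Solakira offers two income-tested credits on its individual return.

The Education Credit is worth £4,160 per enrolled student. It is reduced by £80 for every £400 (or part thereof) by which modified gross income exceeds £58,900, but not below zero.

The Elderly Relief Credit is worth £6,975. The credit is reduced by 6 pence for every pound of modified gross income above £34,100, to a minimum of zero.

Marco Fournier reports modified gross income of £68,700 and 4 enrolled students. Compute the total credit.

£19,539

Education Credit: base = 4 × £4,160 = £16,640. income exceeds £58,900 by £9,800, which is 25 full-or-partial £400 increments; reduction = 25 × £80 = £2,000, leaving £14,640.
Elderly Relief Credit: 6% of the £34,600 excess over £34,100 is £2,076; credit = £6,975 − £2,076 = £4,899.
Total: £14,640 + £4,899 = £19,539.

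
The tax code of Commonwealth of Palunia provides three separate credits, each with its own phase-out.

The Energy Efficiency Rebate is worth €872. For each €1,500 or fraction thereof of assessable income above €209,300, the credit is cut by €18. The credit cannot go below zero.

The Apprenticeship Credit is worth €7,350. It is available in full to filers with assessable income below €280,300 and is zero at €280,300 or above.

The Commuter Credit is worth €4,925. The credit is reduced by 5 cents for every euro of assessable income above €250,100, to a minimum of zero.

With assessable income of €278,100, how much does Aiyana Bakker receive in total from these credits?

Energy Efficiency Rebate: income exceeds €209,300 by €68,800, which is 46 full-or-partial €1,500 increments; reduction = 46 × €18 = €828, leaving €44.
Apprenticeship Credit: €278,100 is below the €280,300 cutoff, so the full €7,350 applies.
Commuter Credit: 5% of the €28,000 excess over €250,100 is €1,400; credit = €4,925 − €1,400 = €3,525.
Total: €44 + €7,350 + €3,525 = €10,919.

€10,919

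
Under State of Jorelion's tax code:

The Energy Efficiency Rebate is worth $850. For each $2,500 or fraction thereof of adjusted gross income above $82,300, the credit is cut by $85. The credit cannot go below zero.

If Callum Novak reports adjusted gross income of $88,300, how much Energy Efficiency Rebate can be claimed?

Energy Efficiency Rebate: income exceeds $82,300 by $6,000, which is 3 full-or-partial $2,500 increments; reduction = 3 × $85 = $255, leaving $595.

$595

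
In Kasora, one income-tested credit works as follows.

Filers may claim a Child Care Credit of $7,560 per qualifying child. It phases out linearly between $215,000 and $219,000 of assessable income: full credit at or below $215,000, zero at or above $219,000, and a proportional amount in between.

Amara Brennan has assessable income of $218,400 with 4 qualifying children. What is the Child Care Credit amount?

Child Care Credit: base = 4 × $7,560 = $30,240. $218,400 is $3,400 into a $4,000 phase-out range, leaving 600/4,000 of the credit: $30,240 × 600/4,000 = $4,536.

$4,536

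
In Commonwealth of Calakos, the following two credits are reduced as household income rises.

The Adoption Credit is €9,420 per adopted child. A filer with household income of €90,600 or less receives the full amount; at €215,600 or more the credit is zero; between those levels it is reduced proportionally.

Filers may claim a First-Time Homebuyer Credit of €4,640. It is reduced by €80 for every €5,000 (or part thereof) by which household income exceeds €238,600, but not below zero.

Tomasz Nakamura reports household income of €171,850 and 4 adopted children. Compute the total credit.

€17,828

Adoption Credit: base = 4 × €9,420 = €37,680. €171,850 is €81,250 into a €125,000 phase-out range, leaving 43,750/125,000 of the credit: €37,680 × 43,750/125,000 = €13,188.
First-Time Homebuyer Credit: €171,850 is at or below the €238,600 threshold, so the full €4,640 applies.
Total: €13,188 + €4,640 = €17,828.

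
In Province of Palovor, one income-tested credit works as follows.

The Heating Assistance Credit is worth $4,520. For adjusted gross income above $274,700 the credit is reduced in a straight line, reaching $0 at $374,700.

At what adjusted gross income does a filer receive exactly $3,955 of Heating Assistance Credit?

$287,200

$3,955 is 3,955/4,520 of the full $4,520, so 565/4,520 of the $100,000 range has been used: income = $274,700 + $100,000 × 565/4,520 = $287,200.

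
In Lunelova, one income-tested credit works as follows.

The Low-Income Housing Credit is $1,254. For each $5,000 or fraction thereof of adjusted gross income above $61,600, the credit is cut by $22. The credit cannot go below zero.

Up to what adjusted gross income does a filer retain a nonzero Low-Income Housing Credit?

$341,600

After 56 increments the reduction is 56 × $22 = $1,232, leaving $22; one more increment wipes it out. Increment 56 ends at excess 56 × $5,000 = $280,000, so the highest qualifying income is $61,600 + $280,000 = $341,600.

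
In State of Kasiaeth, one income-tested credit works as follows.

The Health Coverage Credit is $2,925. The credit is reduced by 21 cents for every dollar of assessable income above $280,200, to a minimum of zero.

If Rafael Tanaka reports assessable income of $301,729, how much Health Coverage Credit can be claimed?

$0

Health Coverage Credit: 21% of the $21,529 excess over $280,200 is $4,521.09 ≥ base, so the credit is $0.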